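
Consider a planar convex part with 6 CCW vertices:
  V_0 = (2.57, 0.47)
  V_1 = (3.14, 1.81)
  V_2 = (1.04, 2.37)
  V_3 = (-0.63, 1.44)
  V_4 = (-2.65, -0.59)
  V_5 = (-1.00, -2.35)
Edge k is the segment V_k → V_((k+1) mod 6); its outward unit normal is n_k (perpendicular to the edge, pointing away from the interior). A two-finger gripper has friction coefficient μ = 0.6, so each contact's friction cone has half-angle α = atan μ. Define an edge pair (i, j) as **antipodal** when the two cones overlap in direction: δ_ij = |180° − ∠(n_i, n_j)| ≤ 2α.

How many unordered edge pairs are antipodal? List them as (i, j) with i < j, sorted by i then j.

α = atan 0.6 = 30.96°;  2α = 61.93°
n_0 = (+0.9202, -0.3914)
n_1 = (+0.2577, +0.9662)
n_2 = (-0.4865, +0.8737)
n_3 = (-0.7089, +0.7054)
n_4 = (-0.7295, -0.6839)
n_5 = (+0.6199, -0.7847)
  (0,1): δ = 81.89°  ·
  (0,2): δ = 37.84°  ✓
  (0,3): δ = 21.81°  ✓
  (0,4): δ = 66.20°  ·
  (0,5): δ = 151.35°  ·
  (1,2): δ = 135.96°  ·
  (1,3): δ = 119.93°  ·
  (1,4): δ = 31.92°  ✓
  (1,5): δ = 53.24°  ✓
  (2,3): δ = 163.97°  ·
  (2,4): δ = 75.96°  ·
  (2,5): δ = 9.19°  ✓
  (3,4): δ = 91.99°  ·
  (3,5): δ = 6.84°  ✓
  (4,5): δ = 94.85°  ·
antipodal pairs: 6

count = 6; pairs: (0,2), (0,3), (1,4), (1,5), (2,5), (3,5)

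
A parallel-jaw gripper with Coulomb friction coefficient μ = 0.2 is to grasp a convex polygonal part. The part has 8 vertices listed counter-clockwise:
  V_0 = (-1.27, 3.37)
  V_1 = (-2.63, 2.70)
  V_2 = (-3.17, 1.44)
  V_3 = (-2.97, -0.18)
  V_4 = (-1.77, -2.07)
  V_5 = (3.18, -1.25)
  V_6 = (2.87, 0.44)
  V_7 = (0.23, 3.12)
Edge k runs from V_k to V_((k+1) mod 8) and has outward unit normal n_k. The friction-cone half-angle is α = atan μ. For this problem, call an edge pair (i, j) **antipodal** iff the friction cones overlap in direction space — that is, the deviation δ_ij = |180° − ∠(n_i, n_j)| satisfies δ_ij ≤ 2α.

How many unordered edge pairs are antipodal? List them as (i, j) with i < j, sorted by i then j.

α = atan 0.2 = 11.31°;  2α = 22.62°
n_0 = (-0.4419, +0.8971)
n_1 = (-0.9191, +0.3939)
n_2 = (-0.9925, -0.1225)
n_3 = (-0.8442, -0.5360)
n_4 = (+0.1634, -0.9866)
n_5 = (+0.9836, +0.1804)
n_6 = (+0.7124, +0.7018)
n_7 = (+0.1644, +0.9864)
  (0,1): δ = 139.43°  ·
  (0,2): δ = 109.19°  ·
  (0,3): δ = 83.81°  ·
  (0,4): δ = 16.82°  ✓
  (0,5): δ = 74.17°  ·
  (0,6): δ = 108.34°  ·
  (0,7): δ = 144.31°  ·
  (1,2): δ = 149.76°  ·
  (1,3): δ = 124.39°  ·
  (1,4): δ = 57.40°  ·
  (1,5): δ = 33.59°  ·
  (1,6): δ = 67.77°  ·
  (1,7): δ = 103.74°  ·
  (2,3): δ = 154.63°  ·
  (2,4): δ = 87.63°  ·
  (2,5): δ = 3.36°  ✓
  (2,6): δ = 37.53°  ·
  (2,7): δ = 73.50°  ·
  (3,4): δ = 113.01°  ·
  (3,5): δ = 22.02°  ✓
  (3,6): δ = 12.16°  ✓
  (3,7): δ = 48.13°  ·
  (4,5): δ = 89.01°  ·
  (4,6): δ = 54.84°  ·
  (4,7): δ = 18.87°  ✓
  (5,6): δ = 145.83°  ·
  (5,7): δ = 109.86°  ·
  (6,7): δ = 144.03°  ·
antipodal pairs: 5

count = 5; pairs: (0,4), (2,5), (3,5), (3,6), (4,7)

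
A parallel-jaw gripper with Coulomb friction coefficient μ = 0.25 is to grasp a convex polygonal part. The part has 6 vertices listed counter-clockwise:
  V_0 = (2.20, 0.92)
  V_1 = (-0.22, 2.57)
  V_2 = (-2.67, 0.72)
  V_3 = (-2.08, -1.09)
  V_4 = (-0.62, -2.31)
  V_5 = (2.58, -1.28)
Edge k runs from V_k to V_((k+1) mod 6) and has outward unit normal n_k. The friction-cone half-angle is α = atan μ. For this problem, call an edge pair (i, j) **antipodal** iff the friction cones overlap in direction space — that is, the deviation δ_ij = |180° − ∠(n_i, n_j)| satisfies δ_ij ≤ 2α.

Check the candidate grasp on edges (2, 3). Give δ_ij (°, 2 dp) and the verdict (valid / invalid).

δ = 147.94°, invalid

α = atan 0.25 = 14.04°;  2α = 28.07°
edge 2: e_2 = (+0.59, -1.81);  n_2 = (-0.9508, -0.3099)
edge 3: e_3 = (+1.46, -1.22);  n_3 = (-0.6412, -0.7674)
∠(n_2, n_3) = 32.06°
δ = |180° − 32.06°| = 147.94°
147.94° > 2α = 28.07°  →  invalid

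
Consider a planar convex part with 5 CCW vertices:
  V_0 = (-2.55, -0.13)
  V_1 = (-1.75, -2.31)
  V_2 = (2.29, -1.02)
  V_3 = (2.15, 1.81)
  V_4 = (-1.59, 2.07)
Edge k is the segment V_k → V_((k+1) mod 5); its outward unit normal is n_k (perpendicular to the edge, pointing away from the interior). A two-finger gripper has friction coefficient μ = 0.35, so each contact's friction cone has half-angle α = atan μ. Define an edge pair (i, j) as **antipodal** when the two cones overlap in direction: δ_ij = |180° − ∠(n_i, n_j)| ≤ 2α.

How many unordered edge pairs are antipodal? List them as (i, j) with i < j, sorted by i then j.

α = atan 0.35 = 19.29°;  2α = 38.58°
n_0 = (-0.9388, -0.3445)
n_1 = (+0.3042, -0.9526)
n_2 = (+0.9988, +0.0494)
n_3 = (+0.0694, +0.9976)
n_4 = (-0.9165, +0.3999)
  (0,1): δ = 92.44°  ·
  (0,2): δ = 17.32°  ✓
  (0,3): δ = 65.87°  ·
  (0,4): δ = 136.27°  ·
  (1,2): δ = 104.88°  ·
  (1,3): δ = 21.69°  ✓
  (1,4): δ = 48.72°  ·
  (2,3): δ = 96.81°  ·
  (2,4): δ = 26.41°  ✓
  (3,4): δ = 109.60°  ·
antipodal pairs: 3

count = 3; pairs: (0,2), (1,3), (2,4)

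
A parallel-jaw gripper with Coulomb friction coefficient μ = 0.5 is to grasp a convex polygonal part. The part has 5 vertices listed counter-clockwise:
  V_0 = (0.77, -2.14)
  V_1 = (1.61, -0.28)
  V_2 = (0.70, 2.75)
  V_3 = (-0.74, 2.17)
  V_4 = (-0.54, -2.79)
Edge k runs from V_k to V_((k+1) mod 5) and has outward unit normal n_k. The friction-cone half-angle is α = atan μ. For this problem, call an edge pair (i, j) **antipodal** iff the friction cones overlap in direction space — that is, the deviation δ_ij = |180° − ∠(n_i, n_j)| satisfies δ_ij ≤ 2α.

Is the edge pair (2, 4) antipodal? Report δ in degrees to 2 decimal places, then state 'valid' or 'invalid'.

δ = 4.45°, valid

α = atan 0.5 = 26.57°;  2α = 53.13°
edge 2: e_2 = (-1.44, -0.58);  n_2 = (-0.3736, +0.9276)
edge 4: e_4 = (+1.31, +0.65);  n_4 = (+0.4445, -0.8958)
∠(n_2, n_4) = 175.55°
δ = |180° − 175.55°| = 4.45°
4.45° ≤ 2α = 53.13°  →  valid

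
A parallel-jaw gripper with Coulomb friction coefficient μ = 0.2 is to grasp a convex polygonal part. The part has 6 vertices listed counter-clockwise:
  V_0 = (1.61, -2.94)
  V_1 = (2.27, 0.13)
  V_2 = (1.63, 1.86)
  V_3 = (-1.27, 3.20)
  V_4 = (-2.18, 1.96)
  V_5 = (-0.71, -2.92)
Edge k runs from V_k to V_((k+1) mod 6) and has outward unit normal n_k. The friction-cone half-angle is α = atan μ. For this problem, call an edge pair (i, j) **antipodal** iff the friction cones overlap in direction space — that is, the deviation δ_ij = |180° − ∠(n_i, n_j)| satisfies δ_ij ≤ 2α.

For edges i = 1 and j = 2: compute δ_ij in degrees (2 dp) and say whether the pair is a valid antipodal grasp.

α = atan 0.2 = 11.31°;  2α = 22.62°
edge 1: e_1 = (-0.64, +1.73);  n_1 = (+0.9379, +0.3470)
edge 2: e_2 = (-2.90, +1.34);  n_2 = (+0.4195, +0.9078)
∠(n_1, n_2) = 44.90°
δ = |180° − 44.90°| = 135.10°
135.10° > 2α = 22.62°  →  invalid

δ = 135.10°, invalid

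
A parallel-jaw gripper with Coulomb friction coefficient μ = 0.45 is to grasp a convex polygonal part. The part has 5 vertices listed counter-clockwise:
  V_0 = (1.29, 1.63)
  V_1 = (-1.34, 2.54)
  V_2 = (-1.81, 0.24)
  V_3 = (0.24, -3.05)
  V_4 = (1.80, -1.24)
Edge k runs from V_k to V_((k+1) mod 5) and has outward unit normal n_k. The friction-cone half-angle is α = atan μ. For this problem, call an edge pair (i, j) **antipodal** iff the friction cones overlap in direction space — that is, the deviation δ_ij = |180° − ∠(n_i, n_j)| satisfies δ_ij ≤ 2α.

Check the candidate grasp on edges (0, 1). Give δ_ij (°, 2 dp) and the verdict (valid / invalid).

δ = 82.46°, invalid

α = atan 0.45 = 24.23°;  2α = 48.46°
edge 0: e_0 = (-2.63, +0.91);  n_0 = (+0.3270, +0.9450)
edge 1: e_1 = (-0.47, -2.30);  n_1 = (-0.9798, +0.2002)
∠(n_0, n_1) = 97.54°
δ = |180° − 97.54°| = 82.46°
82.46° > 2α = 48.46°  →  invalid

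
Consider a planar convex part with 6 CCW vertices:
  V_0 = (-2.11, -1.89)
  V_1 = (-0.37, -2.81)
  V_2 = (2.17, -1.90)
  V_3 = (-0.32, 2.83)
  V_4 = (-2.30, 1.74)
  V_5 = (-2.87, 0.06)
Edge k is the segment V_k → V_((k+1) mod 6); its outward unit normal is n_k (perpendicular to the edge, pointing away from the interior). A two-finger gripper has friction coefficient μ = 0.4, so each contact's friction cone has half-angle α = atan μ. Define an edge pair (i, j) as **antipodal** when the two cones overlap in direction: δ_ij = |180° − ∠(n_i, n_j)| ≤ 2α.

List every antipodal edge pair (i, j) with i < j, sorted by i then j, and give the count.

count = 3; pairs: (0,2), (1,3), (2,5)

α = atan 0.4 = 21.80°;  2α = 43.60°
n_0 = (-0.4674, -0.8840)
n_1 = (+0.3373, -0.9414)
n_2 = (+0.8849, +0.4658)
n_3 = (-0.4823, +0.8760)
n_4 = (-0.9470, +0.3213)
n_5 = (-0.9317, -0.3631)
  (0,1): δ = 132.42°  ·
  (0,2): δ = 34.37°  ✓
  (0,3): δ = 56.70°  ·
  (0,4): δ = 99.13°  ·
  (0,5): δ = 139.16°  ·
  (1,2): δ = 81.95°  ·
  (1,3): δ = 9.12°  ✓
  (1,4): δ = 51.55°  ·
  (1,5): δ = 91.58°  ·
  (2,3): δ = 88.93°  ·
  (2,4): δ = 46.50°  ·
  (2,5): δ = 6.47°  ✓
  (3,4): δ = 137.57°  ·
  (3,5): δ = 97.54°  ·
  (4,5): δ = 139.97°  ·
antipodal pairs: 3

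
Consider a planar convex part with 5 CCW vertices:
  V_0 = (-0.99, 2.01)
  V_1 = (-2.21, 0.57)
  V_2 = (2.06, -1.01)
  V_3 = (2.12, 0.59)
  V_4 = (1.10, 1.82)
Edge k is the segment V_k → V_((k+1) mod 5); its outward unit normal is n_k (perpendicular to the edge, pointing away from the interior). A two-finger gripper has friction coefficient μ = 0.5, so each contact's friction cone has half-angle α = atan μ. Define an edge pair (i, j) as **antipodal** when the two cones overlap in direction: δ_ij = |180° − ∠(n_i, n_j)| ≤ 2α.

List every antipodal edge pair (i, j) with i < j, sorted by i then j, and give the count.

count = 3; pairs: (0,2), (1,3), (1,4)

α = atan 0.5 = 26.57°;  2α = 53.13°
n_0 = (-0.7630, +0.6464)
n_1 = (-0.3470, -0.9379)
n_2 = (+0.9993, -0.0375)
n_3 = (+0.7698, +0.6383)
n_4 = (+0.0905, +0.9959)
  (0,1): δ = 70.03°  ·
  (0,2): δ = 38.12°  ✓
  (0,3): δ = 79.94°  ·
  (0,4): δ = 125.08°  ·
  (1,2): δ = 71.84°  ·
  (1,3): δ = 30.03°  ✓
  (1,4): δ = 15.11°  ✓
  (2,3): δ = 138.18°  ·
  (2,4): δ = 93.05°  ·
  (3,4): δ = 134.86°  ·
antipodal pairs: 3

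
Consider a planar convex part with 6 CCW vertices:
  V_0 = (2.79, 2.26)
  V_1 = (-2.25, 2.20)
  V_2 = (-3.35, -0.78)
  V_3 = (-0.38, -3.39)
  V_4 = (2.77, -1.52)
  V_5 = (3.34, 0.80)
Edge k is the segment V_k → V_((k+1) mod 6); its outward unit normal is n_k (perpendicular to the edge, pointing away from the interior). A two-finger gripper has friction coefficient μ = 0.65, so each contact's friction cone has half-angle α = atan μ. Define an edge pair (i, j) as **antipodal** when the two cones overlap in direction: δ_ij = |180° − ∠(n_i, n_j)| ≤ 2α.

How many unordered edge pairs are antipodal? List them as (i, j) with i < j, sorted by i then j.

count = 7; pairs: (0,2), (0,3), (1,3), (1,4), (1,5), (2,4), (2,5)

α = atan 0.65 = 33.02°;  2α = 66.05°
n_0 = (-0.0119, +0.9999)
n_1 = (-0.9381, +0.3463)
n_2 = (-0.6601, -0.7512)
n_3 = (+0.5105, -0.8599)
n_4 = (+0.9711, -0.2386)
n_5 = (+0.9358, +0.3525)
  (0,1): δ = 110.94°  ·
  (0,2): δ = 41.99°  ✓
  (0,3): δ = 30.01°  ✓
  (0,4): δ = 75.51°  ·
  (0,5): δ = 109.96°  ·
  (1,2): δ = 111.05°  ·
  (1,3): δ = 39.04°  ✓
  (1,4): δ = 6.46°  ✓
  (1,5): δ = 40.90°  ✓
  (2,3): δ = 108.00°  ·
  (2,4): δ = 62.49°  ✓
  (2,5): δ = 28.05°  ✓
  (3,4): δ = 134.50°  ·
  (3,5): δ = 100.05°  ·
  (4,5): δ = 145.55°  ·
antipodal pairs: 7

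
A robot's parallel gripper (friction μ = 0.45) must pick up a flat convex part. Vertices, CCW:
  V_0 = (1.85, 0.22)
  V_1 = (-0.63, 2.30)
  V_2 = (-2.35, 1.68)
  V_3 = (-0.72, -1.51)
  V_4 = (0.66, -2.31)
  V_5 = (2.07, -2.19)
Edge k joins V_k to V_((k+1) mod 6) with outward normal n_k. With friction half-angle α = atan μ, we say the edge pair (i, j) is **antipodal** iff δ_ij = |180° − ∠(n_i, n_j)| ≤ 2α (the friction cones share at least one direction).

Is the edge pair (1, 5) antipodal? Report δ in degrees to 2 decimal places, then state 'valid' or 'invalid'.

α = atan 0.45 = 24.23°;  2α = 48.46°
edge 1: e_1 = (-1.72, -0.62);  n_1 = (-0.3391, +0.9407)
edge 5: e_5 = (-0.22, +2.41);  n_5 = (+0.9959, +0.0909)
∠(n_1, n_5) = 104.61°
δ = |180° − 104.61°| = 75.39°
75.39° > 2α = 48.46°  →  invalid

δ = 75.39°, invalid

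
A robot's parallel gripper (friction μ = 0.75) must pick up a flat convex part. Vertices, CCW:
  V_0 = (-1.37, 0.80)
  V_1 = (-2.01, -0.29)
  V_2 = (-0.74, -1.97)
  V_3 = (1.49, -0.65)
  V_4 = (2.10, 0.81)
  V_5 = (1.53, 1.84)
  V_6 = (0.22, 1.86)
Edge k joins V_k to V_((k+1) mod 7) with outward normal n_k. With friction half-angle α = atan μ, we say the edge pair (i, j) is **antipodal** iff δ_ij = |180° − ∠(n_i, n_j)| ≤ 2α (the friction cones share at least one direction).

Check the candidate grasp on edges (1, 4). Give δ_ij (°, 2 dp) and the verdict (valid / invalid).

α = atan 0.75 = 36.87°;  2α = 73.74°
edge 1: e_1 = (+1.27, -1.68);  n_1 = (-0.7977, -0.6030)
edge 4: e_4 = (-0.57, +1.03);  n_4 = (+0.8750, +0.4842)
∠(n_1, n_4) = 171.87°
δ = |180° − 171.87°| = 8.13°
8.13° ≤ 2α = 73.74°  →  valid

δ = 8.13°, valid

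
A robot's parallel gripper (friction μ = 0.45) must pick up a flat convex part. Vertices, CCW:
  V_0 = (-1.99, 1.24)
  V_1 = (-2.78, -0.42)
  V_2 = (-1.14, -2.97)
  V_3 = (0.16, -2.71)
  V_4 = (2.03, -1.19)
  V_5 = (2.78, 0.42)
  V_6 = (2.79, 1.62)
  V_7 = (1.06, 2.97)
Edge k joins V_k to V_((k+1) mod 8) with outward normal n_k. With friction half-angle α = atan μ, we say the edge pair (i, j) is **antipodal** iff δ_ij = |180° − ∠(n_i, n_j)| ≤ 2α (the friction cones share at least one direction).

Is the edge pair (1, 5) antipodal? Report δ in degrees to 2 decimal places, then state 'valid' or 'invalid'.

δ = 33.22°, valid

α = atan 0.45 = 24.23°;  2α = 48.46°
edge 1: e_1 = (+1.64, -2.55);  n_1 = (-0.8411, -0.5409)
edge 5: e_5 = (+0.01, +1.20);  n_5 = (+1.0000, -0.0083)
∠(n_1, n_5) = 146.78°
δ = |180° − 146.78°| = 33.22°
33.22° ≤ 2α = 48.46°  →  valid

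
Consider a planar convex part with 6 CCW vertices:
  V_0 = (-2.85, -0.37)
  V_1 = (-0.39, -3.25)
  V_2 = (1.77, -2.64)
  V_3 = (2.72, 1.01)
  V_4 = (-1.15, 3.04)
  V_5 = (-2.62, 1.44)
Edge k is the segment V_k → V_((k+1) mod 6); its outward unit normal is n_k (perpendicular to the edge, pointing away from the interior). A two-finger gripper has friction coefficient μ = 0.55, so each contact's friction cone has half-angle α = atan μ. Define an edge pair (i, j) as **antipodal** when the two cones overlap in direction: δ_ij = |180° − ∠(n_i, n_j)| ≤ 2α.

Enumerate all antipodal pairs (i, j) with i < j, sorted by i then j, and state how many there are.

count = 6; pairs: (0,2), (0,3), (1,3), (1,4), (2,4), (2,5)

α = atan 0.55 = 28.81°;  2α = 57.62°
n_0 = (-0.7604, -0.6495)
n_1 = (+0.2718, -0.9624)
n_2 = (+0.9678, -0.2519)
n_3 = (+0.4645, +0.8856)
n_4 = (-0.7364, +0.6766)
n_5 = (-0.9920, +0.1261)
  (0,1): δ = 114.73°  ·
  (0,2): δ = 55.09°  ✓
  (0,3): δ = 21.82°  ✓
  (0,4): δ = 96.92°  ·
  (0,5): δ = 132.26°  ·
  (1,2): δ = 120.36°  ·
  (1,3): δ = 43.45°  ✓
  (1,4): δ = 31.65°  ✓
  (1,5): δ = 66.99°  ·
  (2,3): δ = 103.09°  ·
  (2,4): δ = 27.99°  ✓
  (2,5): δ = 7.35°  ✓
  (3,4): δ = 104.90°  ·
  (3,5): δ = 69.56°  ·
  (4,5): δ = 144.67°  ·
antipodal pairs: 6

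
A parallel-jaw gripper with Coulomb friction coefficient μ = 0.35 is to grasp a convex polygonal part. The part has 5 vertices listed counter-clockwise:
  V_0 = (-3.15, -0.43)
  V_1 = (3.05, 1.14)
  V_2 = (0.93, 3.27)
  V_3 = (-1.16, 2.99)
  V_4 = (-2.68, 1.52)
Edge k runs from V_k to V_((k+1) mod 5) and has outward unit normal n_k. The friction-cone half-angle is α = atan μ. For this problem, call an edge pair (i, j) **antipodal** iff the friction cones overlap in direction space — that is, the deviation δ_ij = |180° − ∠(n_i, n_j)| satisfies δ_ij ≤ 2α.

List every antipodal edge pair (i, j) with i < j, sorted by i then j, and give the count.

count = 2; pairs: (0,2), (0,3)

α = atan 0.35 = 19.29°;  2α = 38.58°
n_0 = (+0.2455, -0.9694)
n_1 = (+0.7088, +0.7054)
n_2 = (-0.1328, +0.9911)
n_3 = (-0.6952, +0.7188)
n_4 = (-0.9722, +0.2343)
  (0,1): δ = 59.34°  ·
  (0,2): δ = 6.58°  ✓
  (0,3): δ = 29.83°  ✓
  (0,4): δ = 62.24°  ·
  (1,2): δ = 127.23°  ·
  (1,3): δ = 90.82°  ·
  (1,4): δ = 58.42°  ·
  (2,3): δ = 143.59°  ·
  (2,4): δ = 111.18°  ·
  (3,4): δ = 147.59°  ·
antipodal pairs: 2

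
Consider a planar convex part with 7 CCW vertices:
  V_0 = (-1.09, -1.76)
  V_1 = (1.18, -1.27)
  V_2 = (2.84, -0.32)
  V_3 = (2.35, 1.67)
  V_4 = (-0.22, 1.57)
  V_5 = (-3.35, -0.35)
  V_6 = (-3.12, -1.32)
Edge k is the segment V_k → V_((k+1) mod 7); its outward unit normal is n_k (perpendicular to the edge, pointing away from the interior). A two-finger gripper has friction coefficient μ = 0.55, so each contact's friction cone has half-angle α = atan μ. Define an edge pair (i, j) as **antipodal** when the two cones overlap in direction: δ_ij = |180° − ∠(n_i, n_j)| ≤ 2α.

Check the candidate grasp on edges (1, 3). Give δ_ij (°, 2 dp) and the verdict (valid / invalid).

α = atan 0.55 = 28.81°;  2α = 57.62°
edge 1: e_1 = (+1.66, +0.95);  n_1 = (+0.4967, -0.8679)
edge 3: e_3 = (-2.57, -0.10);  n_3 = (-0.0389, +0.9992)
∠(n_1, n_3) = 152.45°
δ = |180° − 152.45°| = 27.55°
27.55° ≤ 2α = 57.62°  →  valid

δ = 27.55°, valid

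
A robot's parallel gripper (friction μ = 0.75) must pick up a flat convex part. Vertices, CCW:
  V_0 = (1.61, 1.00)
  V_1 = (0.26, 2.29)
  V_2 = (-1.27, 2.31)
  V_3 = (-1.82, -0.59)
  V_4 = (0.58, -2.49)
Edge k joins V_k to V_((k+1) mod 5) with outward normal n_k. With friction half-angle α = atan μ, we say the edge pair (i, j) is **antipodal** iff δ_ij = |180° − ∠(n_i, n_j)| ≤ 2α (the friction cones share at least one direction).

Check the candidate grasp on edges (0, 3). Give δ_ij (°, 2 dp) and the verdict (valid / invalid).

δ = 5.33°, valid

α = atan 0.75 = 36.87°;  2α = 73.74°
edge 0: e_0 = (-1.35, +1.29);  n_0 = (+0.6909, +0.7230)
edge 3: e_3 = (+2.40, -1.90);  n_3 = (-0.6207, -0.7840)
∠(n_0, n_3) = 174.67°
δ = |180° − 174.67°| = 5.33°
5.33° ≤ 2α = 73.74°  →  valid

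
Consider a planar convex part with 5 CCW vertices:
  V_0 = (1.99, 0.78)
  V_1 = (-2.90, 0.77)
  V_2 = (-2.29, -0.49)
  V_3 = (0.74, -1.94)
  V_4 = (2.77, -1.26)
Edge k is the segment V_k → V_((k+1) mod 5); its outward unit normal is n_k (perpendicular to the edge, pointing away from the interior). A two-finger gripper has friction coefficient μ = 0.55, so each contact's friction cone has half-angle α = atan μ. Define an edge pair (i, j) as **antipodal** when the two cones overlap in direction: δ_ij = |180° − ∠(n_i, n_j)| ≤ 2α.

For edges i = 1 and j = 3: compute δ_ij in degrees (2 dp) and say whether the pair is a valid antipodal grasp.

δ = 97.31°, invalid

α = atan 0.55 = 28.81°;  2α = 57.62°
edge 1: e_1 = (+0.61, -1.26);  n_1 = (-0.9001, -0.4357)
edge 3: e_3 = (+2.03, +0.68);  n_3 = (+0.3176, -0.9482)
∠(n_1, n_3) = 82.69°
δ = |180° − 82.69°| = 97.31°
97.31° > 2α = 57.62°  →  invalid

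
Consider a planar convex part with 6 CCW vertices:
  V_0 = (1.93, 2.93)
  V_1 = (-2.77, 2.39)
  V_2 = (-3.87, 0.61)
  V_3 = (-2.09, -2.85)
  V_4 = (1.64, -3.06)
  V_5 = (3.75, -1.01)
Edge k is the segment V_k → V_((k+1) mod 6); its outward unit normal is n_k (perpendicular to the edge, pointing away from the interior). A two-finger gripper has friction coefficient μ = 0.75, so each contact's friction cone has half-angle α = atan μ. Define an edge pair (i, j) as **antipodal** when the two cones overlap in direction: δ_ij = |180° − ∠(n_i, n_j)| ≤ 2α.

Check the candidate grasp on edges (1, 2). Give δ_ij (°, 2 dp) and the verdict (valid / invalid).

δ = 121.06°, invalid

α = atan 0.75 = 36.87°;  2α = 73.74°
edge 1: e_1 = (-1.10, -1.78);  n_1 = (-0.8507, +0.5257)
edge 2: e_2 = (+1.78, -3.46);  n_2 = (-0.8892, -0.4575)
∠(n_1, n_2) = 58.94°
δ = |180° − 58.94°| = 121.06°
121.06° > 2α = 73.74°  →  invalid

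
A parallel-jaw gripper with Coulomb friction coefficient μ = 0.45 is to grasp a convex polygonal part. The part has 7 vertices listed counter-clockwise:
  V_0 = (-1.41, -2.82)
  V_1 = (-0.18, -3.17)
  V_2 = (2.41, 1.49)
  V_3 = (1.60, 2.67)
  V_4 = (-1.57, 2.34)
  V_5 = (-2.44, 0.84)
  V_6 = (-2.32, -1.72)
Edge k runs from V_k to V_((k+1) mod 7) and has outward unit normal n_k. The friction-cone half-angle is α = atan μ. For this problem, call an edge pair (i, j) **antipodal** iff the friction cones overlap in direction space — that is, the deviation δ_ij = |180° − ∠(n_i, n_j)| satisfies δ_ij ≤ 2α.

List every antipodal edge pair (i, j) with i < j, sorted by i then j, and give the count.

count = 6; pairs: (0,2), (0,3), (1,4), (1,5), (2,5), (2,6)

α = atan 0.45 = 24.23°;  2α = 48.46°
n_0 = (-0.2737, -0.9618)
n_1 = (+0.8741, -0.4858)
n_2 = (+0.8244, +0.5659)
n_3 = (-0.1035, +0.9946)
n_4 = (-0.8650, +0.5017)
n_5 = (-0.9989, -0.0468)
n_6 = (-0.7705, -0.6374)
  (0,1): δ = 103.18°  ·
  (0,2): δ = 39.65°  ✓
  (0,3): δ = 21.83°  ✓
  (0,4): δ = 75.77°  ·
  (0,5): δ = 108.57°  ·
  (0,6): δ = 145.48°  ·
  (1,2): δ = 116.47°  ·
  (1,3): δ = 54.99°  ·
  (1,4): δ = 1.05°  ✓
  (1,5): δ = 31.75°  ✓
  (1,6): δ = 68.67°  ·
  (2,3): δ = 118.52°  ·
  (2,4): δ = 64.58°  ·
  (2,5): δ = 31.78°  ✓
  (2,6): δ = 5.13°  ✓
  (3,4): δ = 126.06°  ·
  (3,5): δ = 93.26°  ·
  (3,6): δ = 56.34°  ·
  (4,5): δ = 147.20°  ·
  (4,6): δ = 110.29°  ·
  (5,6): δ = 143.08°  ·
antipodal pairs: 6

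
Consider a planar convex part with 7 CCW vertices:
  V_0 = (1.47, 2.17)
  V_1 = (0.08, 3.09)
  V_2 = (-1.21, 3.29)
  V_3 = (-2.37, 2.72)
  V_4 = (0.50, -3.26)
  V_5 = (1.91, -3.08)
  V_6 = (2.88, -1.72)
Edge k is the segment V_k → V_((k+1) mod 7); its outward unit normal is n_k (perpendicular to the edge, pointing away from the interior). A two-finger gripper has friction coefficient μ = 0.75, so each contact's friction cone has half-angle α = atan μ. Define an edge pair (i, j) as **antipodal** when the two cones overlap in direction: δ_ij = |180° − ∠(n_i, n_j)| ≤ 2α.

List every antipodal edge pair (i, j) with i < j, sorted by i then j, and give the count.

α = atan 0.75 = 36.87°;  2α = 73.74°
n_0 = (+0.5519, +0.8339)
n_1 = (+0.1532, +0.9882)
n_2 = (-0.4410, +0.8975)
n_3 = (-0.9015, -0.4327)
n_4 = (+0.1266, -0.9919)
n_5 = (+0.8141, -0.5807)
n_6 = (+0.9401, +0.3408)
  (0,1): δ = 155.31°  ·
  (0,2): δ = 120.33°  ·
  (0,3): δ = 30.86°  ✓
  (0,4): δ = 40.77°  ✓
  (0,5): δ = 88.00°  ·
  (0,6): δ = 143.42°  ·
  (1,2): δ = 145.02°  ·
  (1,3): δ = 55.55°  ✓
  (1,4): δ = 16.09°  ✓
  (1,5): δ = 63.32°  ✓
  (1,6): δ = 118.74°  ·
  (2,3): δ = 90.53°  ·
  (2,4): δ = 18.89°  ✓
  (2,5): δ = 28.33°  ✓
  (2,6): δ = 83.76°  ·
  (3,4): δ = 108.36°  ·
  (3,5): δ = 61.14°  ✓
  (3,6): δ = 5.71°  ✓
  (4,5): δ = 132.77°  ·
  (4,6): δ = 77.35°  ·
  (5,6): δ = 124.58°  ·
antipodal pairs: 9

count = 9; pairs: (0,3), (0,4), (1,3), (1,4), (1,5), (2,4), (2,5), (3,5), (3,6)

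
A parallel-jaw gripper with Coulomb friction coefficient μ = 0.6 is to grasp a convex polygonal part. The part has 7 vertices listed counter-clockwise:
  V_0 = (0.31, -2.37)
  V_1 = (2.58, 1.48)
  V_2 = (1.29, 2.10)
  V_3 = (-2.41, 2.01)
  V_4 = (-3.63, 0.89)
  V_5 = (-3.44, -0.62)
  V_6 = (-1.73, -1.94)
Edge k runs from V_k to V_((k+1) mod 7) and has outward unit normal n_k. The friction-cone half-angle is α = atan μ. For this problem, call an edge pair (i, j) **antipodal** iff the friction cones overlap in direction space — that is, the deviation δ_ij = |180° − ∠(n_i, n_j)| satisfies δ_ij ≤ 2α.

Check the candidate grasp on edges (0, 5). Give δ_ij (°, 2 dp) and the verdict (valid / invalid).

α = atan 0.6 = 30.96°;  2α = 61.93°
edge 0: e_0 = (+2.27, +3.85);  n_0 = (+0.8614, -0.5079)
edge 5: e_5 = (+1.71, -1.32);  n_5 = (-0.6111, -0.7916)
∠(n_0, n_5) = 97.14°
δ = |180° − 97.14°| = 82.86°
82.86° > 2α = 61.93°  →  invalid

δ = 82.86°, invalid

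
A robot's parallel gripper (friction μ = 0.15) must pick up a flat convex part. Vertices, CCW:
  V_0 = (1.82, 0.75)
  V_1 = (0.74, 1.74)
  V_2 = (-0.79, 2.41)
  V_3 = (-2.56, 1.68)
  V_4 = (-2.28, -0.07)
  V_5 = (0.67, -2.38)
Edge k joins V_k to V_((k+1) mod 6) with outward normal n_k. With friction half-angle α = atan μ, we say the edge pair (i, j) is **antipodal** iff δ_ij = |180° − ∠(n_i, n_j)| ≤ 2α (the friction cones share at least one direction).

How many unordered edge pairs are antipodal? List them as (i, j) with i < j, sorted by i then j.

α = atan 0.15 = 8.53°;  2α = 17.06°
n_0 = (+0.6757, +0.7372)
n_1 = (+0.4011, +0.9160)
n_2 = (-0.3813, +0.9245)
n_3 = (-0.9874, -0.1580)
n_4 = (-0.6165, -0.7873)
n_5 = (+0.9386, -0.3449)
  (0,1): δ = 161.14°  ·
  (0,2): δ = 115.08°  ·
  (0,3): δ = 38.40°  ·
  (0,4): δ = 4.45°  ✓
  (0,5): δ = 112.34°  ·
  (1,2): δ = 133.94°  ·
  (1,3): δ = 57.26°  ·
  (1,4): δ = 14.41°  ✓
  (1,5): δ = 93.48°  ·
  (2,3): δ = 103.32°  ·
  (2,4): δ = 60.48°  ·
  (2,5): δ = 47.41°  ·
  (3,4): δ = 137.15°  ·
  (3,5): δ = 29.26°  ·
  (4,5): δ = 72.11°  ·
antipodal pairs: 2

count = 2; pairs: (0,4), (1,4)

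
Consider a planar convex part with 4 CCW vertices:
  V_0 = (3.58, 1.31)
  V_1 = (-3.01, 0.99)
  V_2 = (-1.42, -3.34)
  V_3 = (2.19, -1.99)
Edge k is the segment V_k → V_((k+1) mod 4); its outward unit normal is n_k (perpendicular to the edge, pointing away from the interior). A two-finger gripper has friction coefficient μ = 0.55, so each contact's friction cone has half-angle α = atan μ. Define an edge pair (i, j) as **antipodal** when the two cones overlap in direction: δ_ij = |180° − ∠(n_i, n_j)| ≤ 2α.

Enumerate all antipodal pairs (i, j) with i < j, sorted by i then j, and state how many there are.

α = atan 0.55 = 28.81°;  2α = 57.62°
n_0 = (-0.0485, +0.9988)
n_1 = (-0.9387, -0.3447)
n_2 = (+0.3503, -0.9366)
n_3 = (+0.9216, -0.3882)
  (0,1): δ = 72.62°  ·
  (0,2): δ = 17.72°  ✓
  (0,3): δ = 64.38°  ·
  (1,2): δ = 89.66°  ·
  (1,3): δ = 43.00°  ✓
  (2,3): δ = 133.35°  ·
antipodal pairs: 2

count = 2; pairs: (0,2), (1,3)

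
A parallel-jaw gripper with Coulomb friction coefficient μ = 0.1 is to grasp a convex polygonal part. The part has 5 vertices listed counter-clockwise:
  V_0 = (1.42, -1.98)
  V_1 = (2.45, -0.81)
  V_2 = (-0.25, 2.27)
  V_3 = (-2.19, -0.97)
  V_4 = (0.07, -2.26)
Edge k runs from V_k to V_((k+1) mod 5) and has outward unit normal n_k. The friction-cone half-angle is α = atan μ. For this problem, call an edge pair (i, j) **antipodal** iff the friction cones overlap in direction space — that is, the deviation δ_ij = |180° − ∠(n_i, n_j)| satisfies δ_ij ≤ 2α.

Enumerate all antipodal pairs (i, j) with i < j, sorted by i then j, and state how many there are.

count = 1; pairs: (0,2)

α = atan 0.1 = 5.71°;  2α = 11.42°
n_0 = (+0.7506, -0.6608)
n_1 = (+0.7520, +0.6592)
n_2 = (-0.8580, +0.5137)
n_3 = (-0.4957, -0.8685)
n_4 = (+0.2031, -0.9792)
  (0,1): δ = 97.40°  ·
  (0,2): δ = 10.45°  ✓
  (0,3): δ = 101.64°  ·
  (0,4): δ = 143.08°  ·
  (1,2): δ = 72.15°  ·
  (1,3): δ = 19.04°  ·
  (1,4): δ = 60.48°  ·
  (2,3): δ = 88.81°  ·
  (2,4): δ = 47.37°  ·
  (3,4): δ = 138.56°  ·
antipodal pairs: 1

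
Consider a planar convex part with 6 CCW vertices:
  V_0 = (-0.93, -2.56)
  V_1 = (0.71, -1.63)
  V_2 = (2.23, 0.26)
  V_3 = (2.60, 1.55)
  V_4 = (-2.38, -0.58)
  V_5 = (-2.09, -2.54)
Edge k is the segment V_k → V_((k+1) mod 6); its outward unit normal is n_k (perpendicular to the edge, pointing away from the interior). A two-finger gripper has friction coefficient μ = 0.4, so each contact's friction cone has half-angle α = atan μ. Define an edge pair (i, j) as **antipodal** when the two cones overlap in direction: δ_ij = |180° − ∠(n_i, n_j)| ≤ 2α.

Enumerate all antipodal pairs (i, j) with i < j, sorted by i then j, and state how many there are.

α = atan 0.4 = 21.80°;  2α = 43.60°
n_0 = (+0.4933, -0.8699)
n_1 = (+0.7793, -0.6267)
n_2 = (+0.9612, -0.2757)
n_3 = (-0.3933, +0.9194)
n_4 = (-0.9892, -0.1464)
n_5 = (-0.0172, -0.9999)
  (0,1): δ = 158.36°  ·
  (0,2): δ = 135.56°  ·
  (0,3): δ = 6.40°  ✓
  (0,4): δ = 68.86°  ·
  (0,5): δ = 149.46°  ·
  (1,2): δ = 157.20°  ·
  (1,3): δ = 28.04°  ✓
  (1,4): δ = 47.22°  ·
  (1,5): δ = 127.82°  ·
  (2,3): δ = 50.84°  ·
  (2,4): δ = 24.42°  ✓
  (2,5): δ = 105.02°  ·
  (3,4): δ = 104.74°  ·
  (3,5): δ = 24.14°  ✓
  (4,5): δ = 99.40°  ·
antipodal pairs: 4

count = 4; pairs: (0,3), (1,3), (2,4), (3,5)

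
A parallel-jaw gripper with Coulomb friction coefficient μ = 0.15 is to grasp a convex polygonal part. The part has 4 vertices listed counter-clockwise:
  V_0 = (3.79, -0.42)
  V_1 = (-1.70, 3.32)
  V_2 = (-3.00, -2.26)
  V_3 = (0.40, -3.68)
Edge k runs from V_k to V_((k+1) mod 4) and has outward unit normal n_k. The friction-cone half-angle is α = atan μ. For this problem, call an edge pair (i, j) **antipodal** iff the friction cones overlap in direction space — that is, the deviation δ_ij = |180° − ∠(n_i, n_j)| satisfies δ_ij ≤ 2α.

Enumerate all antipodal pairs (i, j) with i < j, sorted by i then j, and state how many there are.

count = 1; pairs: (0,2)

α = atan 0.15 = 8.53°;  2α = 17.06°
n_0 = (+0.5630, +0.8265)
n_1 = (-0.9739, +0.2269)
n_2 = (-0.3854, -0.9228)
n_3 = (+0.6932, -0.7208)
  (0,1): δ = 68.85°  ·
  (0,2): δ = 11.60°  ✓
  (0,3): δ = 78.14°  ·
  (1,2): δ = 99.55°  ·
  (1,3): δ = 33.01°  ·
  (2,3): δ = 113.45°  ·
antipodal pairs: 1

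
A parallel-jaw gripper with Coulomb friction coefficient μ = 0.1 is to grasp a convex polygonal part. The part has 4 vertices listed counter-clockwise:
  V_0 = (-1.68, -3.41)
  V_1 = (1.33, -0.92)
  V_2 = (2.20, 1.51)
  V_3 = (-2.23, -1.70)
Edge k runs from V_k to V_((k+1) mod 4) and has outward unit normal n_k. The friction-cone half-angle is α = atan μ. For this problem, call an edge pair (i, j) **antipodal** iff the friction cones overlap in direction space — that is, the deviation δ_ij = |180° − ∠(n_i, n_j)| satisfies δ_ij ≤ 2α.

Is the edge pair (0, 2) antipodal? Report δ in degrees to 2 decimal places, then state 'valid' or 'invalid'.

δ = 3.67°, valid

α = atan 0.1 = 5.71°;  2α = 11.42°
edge 0: e_0 = (+3.01, +2.49);  n_0 = (+0.6374, -0.7705)
edge 2: e_2 = (-4.43, -3.21);  n_2 = (-0.5868, +0.8098)
∠(n_0, n_2) = 176.33°
δ = |180° − 176.33°| = 3.67°
3.67° ≤ 2α = 11.42°  →  valid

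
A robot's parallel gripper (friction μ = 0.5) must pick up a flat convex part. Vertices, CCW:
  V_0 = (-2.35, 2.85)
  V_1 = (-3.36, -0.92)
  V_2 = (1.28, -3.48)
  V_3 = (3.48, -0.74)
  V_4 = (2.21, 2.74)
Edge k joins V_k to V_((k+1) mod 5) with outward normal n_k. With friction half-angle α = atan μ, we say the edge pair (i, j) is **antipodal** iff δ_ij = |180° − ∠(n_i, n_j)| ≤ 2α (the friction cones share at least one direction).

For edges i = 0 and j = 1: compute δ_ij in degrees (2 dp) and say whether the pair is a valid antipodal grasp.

α = atan 0.5 = 26.57°;  2α = 53.13°
edge 0: e_0 = (-1.01, -3.77);  n_0 = (-0.9659, +0.2588)
edge 1: e_1 = (+4.64, -2.56);  n_1 = (-0.4831, -0.8756)
∠(n_0, n_1) = 76.11°
δ = |180° − 76.11°| = 103.89°
103.89° > 2α = 53.13°  →  invalid

δ = 103.89°, invalid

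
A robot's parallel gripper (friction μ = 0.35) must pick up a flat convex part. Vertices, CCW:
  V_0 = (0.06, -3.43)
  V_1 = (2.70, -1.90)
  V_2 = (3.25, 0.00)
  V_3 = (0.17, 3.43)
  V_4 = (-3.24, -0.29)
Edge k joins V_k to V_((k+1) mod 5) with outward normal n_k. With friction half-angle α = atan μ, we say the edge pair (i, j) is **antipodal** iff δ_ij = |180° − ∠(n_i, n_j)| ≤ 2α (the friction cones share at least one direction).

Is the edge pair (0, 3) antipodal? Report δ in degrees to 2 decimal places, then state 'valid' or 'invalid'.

δ = 17.40°, valid

α = atan 0.35 = 19.29°;  2α = 38.58°
edge 0: e_0 = (+2.64, +1.53);  n_0 = (+0.5014, -0.8652)
edge 3: e_3 = (-3.41, -3.72);  n_3 = (-0.7372, +0.6757)
∠(n_0, n_3) = 162.60°
δ = |180° − 162.60°| = 17.40°
17.40° ≤ 2α = 38.58°  →  valid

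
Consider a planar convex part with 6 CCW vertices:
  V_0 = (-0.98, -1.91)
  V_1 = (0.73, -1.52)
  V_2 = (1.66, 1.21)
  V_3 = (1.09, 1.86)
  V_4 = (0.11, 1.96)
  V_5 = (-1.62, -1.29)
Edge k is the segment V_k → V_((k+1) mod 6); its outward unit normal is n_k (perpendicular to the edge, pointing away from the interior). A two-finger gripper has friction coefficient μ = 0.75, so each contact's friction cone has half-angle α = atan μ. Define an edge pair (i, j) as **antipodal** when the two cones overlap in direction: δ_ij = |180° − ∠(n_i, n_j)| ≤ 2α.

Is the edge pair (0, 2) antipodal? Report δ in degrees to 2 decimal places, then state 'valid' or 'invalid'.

δ = 61.60°, valid

α = atan 0.75 = 36.87°;  2α = 73.74°
edge 0: e_0 = (+1.71, +0.39);  n_0 = (+0.2224, -0.9750)
edge 2: e_2 = (-0.57, +0.65);  n_2 = (+0.7519, +0.6593)
∠(n_0, n_2) = 118.40°
δ = |180° − 118.40°| = 61.60°
61.60° ≤ 2α = 73.74°  →  valid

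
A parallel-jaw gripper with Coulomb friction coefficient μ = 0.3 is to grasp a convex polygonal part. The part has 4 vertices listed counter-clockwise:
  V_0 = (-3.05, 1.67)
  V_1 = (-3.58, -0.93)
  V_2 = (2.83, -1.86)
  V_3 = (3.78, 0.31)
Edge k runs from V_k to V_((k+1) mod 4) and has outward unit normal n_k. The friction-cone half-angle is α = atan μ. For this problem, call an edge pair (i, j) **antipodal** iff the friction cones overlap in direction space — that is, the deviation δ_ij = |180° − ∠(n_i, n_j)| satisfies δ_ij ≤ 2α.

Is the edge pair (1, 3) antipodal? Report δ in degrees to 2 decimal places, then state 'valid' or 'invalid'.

δ = 3.01°, valid

α = atan 0.3 = 16.70°;  2α = 33.40°
edge 1: e_1 = (+6.41, -0.93);  n_1 = (-0.1436, -0.9896)
edge 3: e_3 = (-6.83, +1.36);  n_3 = (+0.1953, +0.9807)
∠(n_1, n_3) = 176.99°
δ = |180° − 176.99°| = 3.01°
3.01° ≤ 2α = 33.40°  →  valid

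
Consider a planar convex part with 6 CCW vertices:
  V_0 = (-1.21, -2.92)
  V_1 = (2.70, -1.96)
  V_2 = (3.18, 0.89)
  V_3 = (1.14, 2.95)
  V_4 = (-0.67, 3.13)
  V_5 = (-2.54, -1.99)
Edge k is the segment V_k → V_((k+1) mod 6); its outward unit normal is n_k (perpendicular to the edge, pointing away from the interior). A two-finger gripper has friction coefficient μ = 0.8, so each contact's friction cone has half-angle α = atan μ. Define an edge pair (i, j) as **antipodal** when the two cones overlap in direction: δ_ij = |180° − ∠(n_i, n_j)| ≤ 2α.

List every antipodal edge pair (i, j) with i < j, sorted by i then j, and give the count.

count = 8; pairs: (0,2), (0,3), (0,4), (1,4), (1,5), (2,4), (2,5), (3,5)

α = atan 0.8 = 38.66°;  2α = 77.32°
n_0 = (+0.2384, -0.9712)
n_1 = (+0.9861, -0.1661)
n_2 = (+0.7105, +0.7036)
n_3 = (+0.0990, +0.9951)
n_4 = (-0.9393, +0.3431)
n_5 = (-0.5730, -0.8195)
  (0,1): δ = 113.35°  ·
  (0,2): δ = 59.07°  ✓
  (0,3): δ = 19.47°  ✓
  (0,4): δ = 56.14°  ✓
  (0,5): δ = 131.24°  ·
  (1,2): δ = 125.72°  ·
  (1,3): δ = 86.12°  ·
  (1,4): δ = 10.50°  ✓
  (1,5): δ = 64.60°  ✓
  (2,3): δ = 140.40°  ·
  (2,4): δ = 64.78°  ✓
  (2,5): δ = 10.32°  ✓
  (3,4): δ = 104.38°  ·
  (3,5): δ = 29.28°  ✓
  (4,5): δ = 104.90°  ·
antipodal pairs: 8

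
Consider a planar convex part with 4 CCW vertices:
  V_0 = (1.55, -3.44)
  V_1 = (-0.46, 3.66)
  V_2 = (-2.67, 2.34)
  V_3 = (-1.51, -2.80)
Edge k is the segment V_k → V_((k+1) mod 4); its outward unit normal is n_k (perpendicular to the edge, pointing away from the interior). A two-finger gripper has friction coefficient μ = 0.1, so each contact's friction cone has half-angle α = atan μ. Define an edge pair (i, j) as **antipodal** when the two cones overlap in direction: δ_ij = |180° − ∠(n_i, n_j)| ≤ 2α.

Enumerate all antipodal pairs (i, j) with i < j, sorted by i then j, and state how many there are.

α = atan 0.1 = 5.71°;  2α = 11.42°
n_0 = (+0.9622, +0.2724)
n_1 = (-0.5128, +0.8585)
n_2 = (-0.9755, -0.2201)
n_3 = (-0.2047, -0.9788)
  (0,1): δ = 74.96°  ·
  (0,2): δ = 3.09°  ✓
  (0,3): δ = 62.38°  ·
  (1,2): δ = 108.13°  ·
  (1,3): δ = 42.66°  ·
  (2,3): δ = 114.53°  ·
antipodal pairs: 1

count = 1; pairs: (0,2)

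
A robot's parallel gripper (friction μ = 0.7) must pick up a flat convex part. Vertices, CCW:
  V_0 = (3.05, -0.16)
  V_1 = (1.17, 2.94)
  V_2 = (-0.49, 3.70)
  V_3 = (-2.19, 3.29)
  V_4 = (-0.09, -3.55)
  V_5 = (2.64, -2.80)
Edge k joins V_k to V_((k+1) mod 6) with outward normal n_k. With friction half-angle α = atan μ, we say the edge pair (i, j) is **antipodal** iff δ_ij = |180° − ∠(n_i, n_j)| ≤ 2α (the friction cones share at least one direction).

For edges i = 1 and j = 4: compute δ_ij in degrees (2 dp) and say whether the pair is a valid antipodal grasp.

α = atan 0.7 = 34.99°;  2α = 69.98°
edge 1: e_1 = (-1.66, +0.76);  n_1 = (+0.4163, +0.9092)
edge 4: e_4 = (+2.73, +0.75);  n_4 = (+0.2649, -0.9643)
∠(n_1, n_4) = 140.04°
δ = |180° − 140.04°| = 39.96°
39.96° ≤ 2α = 69.98°  →  valid

δ = 39.96°, valid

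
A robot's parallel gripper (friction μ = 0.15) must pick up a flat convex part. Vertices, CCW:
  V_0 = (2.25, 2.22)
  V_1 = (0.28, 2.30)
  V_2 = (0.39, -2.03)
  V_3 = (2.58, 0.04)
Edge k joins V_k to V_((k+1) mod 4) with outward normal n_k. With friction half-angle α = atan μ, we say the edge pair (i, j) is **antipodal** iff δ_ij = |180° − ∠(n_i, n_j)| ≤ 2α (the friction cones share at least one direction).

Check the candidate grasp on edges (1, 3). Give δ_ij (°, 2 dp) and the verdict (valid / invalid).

δ = 7.15°, valid

α = atan 0.15 = 8.53°;  2α = 17.06°
edge 1: e_1 = (+0.11, -4.33);  n_1 = (-0.9997, -0.0254)
edge 3: e_3 = (-0.33, +2.18);  n_3 = (+0.9887, +0.1497)
∠(n_1, n_3) = 172.85°
δ = |180° − 172.85°| = 7.15°
7.15° ≤ 2α = 17.06°  →  valid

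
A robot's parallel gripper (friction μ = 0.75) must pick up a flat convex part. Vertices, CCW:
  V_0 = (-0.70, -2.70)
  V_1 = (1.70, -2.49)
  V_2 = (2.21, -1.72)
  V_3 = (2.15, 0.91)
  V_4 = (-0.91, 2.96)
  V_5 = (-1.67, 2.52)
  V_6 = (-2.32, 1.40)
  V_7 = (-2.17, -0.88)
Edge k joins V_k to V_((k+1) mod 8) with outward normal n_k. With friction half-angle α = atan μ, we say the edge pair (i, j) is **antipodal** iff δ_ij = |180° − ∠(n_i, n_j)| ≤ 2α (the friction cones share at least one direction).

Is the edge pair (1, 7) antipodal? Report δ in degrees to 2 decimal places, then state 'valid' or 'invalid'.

α = atan 0.75 = 36.87°;  2α = 73.74°
edge 1: e_1 = (+0.51, +0.77);  n_1 = (+0.8337, -0.5522)
edge 7: e_7 = (+1.47, -1.82);  n_7 = (-0.7779, -0.6283)
∠(n_1, n_7) = 107.55°
δ = |180° − 107.55°| = 72.45°
72.45° ≤ 2α = 73.74°  →  valid

δ = 72.45°, valid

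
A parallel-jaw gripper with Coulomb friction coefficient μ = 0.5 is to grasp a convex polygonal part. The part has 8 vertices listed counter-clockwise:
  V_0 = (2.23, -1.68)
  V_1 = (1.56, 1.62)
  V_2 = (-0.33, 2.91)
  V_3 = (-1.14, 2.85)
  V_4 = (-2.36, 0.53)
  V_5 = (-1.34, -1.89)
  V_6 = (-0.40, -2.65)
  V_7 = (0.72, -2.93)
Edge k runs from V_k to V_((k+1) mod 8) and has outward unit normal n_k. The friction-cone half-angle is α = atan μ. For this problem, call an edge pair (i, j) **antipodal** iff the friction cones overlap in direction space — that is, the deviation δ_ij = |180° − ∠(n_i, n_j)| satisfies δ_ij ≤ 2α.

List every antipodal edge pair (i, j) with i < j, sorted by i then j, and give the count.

α = atan 0.5 = 26.57°;  2α = 53.13°
n_0 = (+0.9800, +0.1990)
n_1 = (+0.5637, +0.8259)
n_2 = (-0.0739, +0.9973)
n_3 = (-0.8851, +0.4654)
n_4 = (-0.9215, -0.3884)
n_5 = (-0.6287, -0.7776)
n_6 = (-0.2425, -0.9701)
n_7 = (+0.6377, -0.7703)
  (0,1): δ = 135.79°  ·
  (0,2): δ = 97.24°  ·
  (0,3): δ = 39.21°  ✓
  (0,4): δ = 11.38°  ✓
  (0,5): δ = 39.57°  ✓
  (0,6): δ = 64.49°  ·
  (0,7): δ = 118.14°  ·
  (1,2): δ = 141.45°  ·
  (1,3): δ = 83.42°  ·
  (1,4): δ = 32.83°  ✓
  (1,5): δ = 4.64°  ✓
  (1,6): δ = 20.28°  ✓
  (1,7): δ = 73.93°  ·
  (2,3): δ = 121.97°  ·
  (2,4): δ = 71.38°  ·
  (2,5): δ = 43.19°  ✓
  (2,6): δ = 18.27°  ✓
  (2,7): δ = 35.38°  ✓
  (3,4): δ = 129.41°  ·
  (3,5): δ = 101.22°  ·
  (3,6): δ = 76.30°  ·
  (3,7): δ = 22.64°  ✓
  (4,5): δ = 151.81°  ·
  (4,6): δ = 126.89°  ·
  (4,7): δ = 73.24°  ·
  (5,6): δ = 155.08°  ·
  (5,7): δ = 101.43°  ·
  (6,7): δ = 126.35°  ·
antipodal pairs: 10

count = 10; pairs: (0,3), (0,4), (0,5), (1,4), (1,5), (1,6), (2,5), (2,6), (2,7), (3,7)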